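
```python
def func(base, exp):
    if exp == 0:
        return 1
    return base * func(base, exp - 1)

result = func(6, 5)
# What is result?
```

func(6, 5) = 6 * 6 * 6 * 6 * 6 = 7776

Answer: 7776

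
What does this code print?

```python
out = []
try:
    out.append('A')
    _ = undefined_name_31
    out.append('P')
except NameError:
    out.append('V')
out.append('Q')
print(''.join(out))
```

Execution trace: 'A' (try body) → 'V' (except NameError) → 'Q' (after the try/except). Output: AVQ

Answer: AVQ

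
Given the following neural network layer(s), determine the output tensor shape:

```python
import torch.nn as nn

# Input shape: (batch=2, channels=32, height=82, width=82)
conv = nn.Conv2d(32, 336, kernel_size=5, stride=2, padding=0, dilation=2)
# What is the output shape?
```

Input: (2, 32, 82, 82) -> Output: (2, 336, 37, 37)

Answer: (2, 336, 37, 37)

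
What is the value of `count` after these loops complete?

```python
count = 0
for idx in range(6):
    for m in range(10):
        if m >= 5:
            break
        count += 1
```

Inner breaks at 5, outer runs 6 times
`count` takes the values: 0 → 1 → 2 → 3 → 4 → 5 → 6 → 7 → 8 → 9 → 10 → 11 → 12 → 13 → 14 → 15 → 16 → 17 → 18 → 19 → 20 → 21 → 22 → 23 → 24 → 25 → 26 → 27 → 28 → 29 → 30

Answer: 30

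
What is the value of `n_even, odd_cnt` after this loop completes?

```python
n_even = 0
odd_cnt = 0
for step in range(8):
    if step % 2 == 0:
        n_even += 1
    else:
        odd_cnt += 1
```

Count evens and odds in range(8)
`n_even, odd_cnt` takes the values: (0, 0) → (1, 0) → (1, 1) → (2, 1) → (2, 2) → (3, 2) → (3, 3) → (4, 3) → (4, 4)

Answer: 4, 4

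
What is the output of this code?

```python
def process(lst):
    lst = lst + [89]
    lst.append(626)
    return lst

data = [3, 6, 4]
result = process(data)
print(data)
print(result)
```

Key concept: rebinding parameter vs mutation.
Step by step:
`data = [3, 6, 4]` → data = [3, 6, 4]
`result = process(data)` → result = [3, 6, 4, 89, 626]
`print(data)` → prints [3, 6, 4]
`print(result)` → prints [3, 6, 4, 89, 626]

Answer:
[3, 6, 4]
[3, 6, 4, 89, 626]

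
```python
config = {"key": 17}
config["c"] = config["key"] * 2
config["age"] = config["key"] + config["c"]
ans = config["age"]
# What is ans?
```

Trace:
`config = {"key": 17}` → config = {'key': 17}
`config["c"] = config["key"] * 2` → config = {'key': 17, 'c': 34}
`config["age"] = config["key"] + config["c"]` → config = {'key': 17, 'c': 34, 'age': 51}
`ans = config["age"]` → ans = 51
So ans = 51

Answer: 51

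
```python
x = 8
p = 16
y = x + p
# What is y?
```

Trace:
`x = 8` → x = 8
`p = 16` → p = 16
`y = x + p` → y = 24
So y = 24

Answer: 24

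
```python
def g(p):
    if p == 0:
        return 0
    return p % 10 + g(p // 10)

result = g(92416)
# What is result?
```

Sum of digits of 92416: 6 + 1 + 4 + 2 + 9 = 22

Answer: 22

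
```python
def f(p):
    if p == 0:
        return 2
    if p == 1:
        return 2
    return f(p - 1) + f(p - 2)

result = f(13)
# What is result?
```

Build up from base cases: f(0)=2, f(1)=2, f(2)=4, f(3)=6, f(4)=10, f(5)=16, f(6)=26, ..., f(13)=754

Answer: 754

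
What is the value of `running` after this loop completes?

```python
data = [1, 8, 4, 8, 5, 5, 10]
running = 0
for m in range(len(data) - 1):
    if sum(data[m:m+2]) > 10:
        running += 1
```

Count windows with sum > 10
`running` takes the values: 0 → 1 → 2 → 3 → 4

Answer: 4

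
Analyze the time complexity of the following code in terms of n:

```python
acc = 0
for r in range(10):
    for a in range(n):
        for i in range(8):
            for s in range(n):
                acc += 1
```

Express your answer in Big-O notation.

Each loop level contributes: 1 × n × 1 × n. Multiplying the contributions gives O(n^2).

Answer: O(n^2)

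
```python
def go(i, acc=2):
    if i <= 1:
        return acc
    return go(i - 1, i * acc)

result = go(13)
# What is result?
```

Accumulator trace (n, acc): (13, 2) -> (12, 26) -> (11, 312) -> (10, 3432) -> (9, 34320) -> (8, 308880) -> (7, 2471040) -> (6, 17297280) -> (5, 103783680) -> (4, 518918400) -> (3, 2075673600) -> (2, 6227020800) -> (1, 12454041600) -> return 12454041600

Answer: 12454041600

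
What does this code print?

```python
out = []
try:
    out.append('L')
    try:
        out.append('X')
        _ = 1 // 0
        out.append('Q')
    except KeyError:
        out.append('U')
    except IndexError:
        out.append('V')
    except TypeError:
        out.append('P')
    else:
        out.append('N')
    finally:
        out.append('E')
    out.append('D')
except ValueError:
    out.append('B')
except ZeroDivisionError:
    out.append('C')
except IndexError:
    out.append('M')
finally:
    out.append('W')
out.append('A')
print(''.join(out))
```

Execution trace: 'L' (try body) → 'X' (inner try body) → 'E' (inner finally) → 'C' (except ZeroDivisionError) → 'W' (finally) → 'A' (after the try/except). Output: LXECWA

Answer: LXECWA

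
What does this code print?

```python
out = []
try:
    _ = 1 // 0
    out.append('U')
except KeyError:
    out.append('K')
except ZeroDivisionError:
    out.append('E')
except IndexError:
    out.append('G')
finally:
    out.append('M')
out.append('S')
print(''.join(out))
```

Execution trace: 'E' (except ZeroDivisionError) → 'M' (finally) → 'S' (after the try/except). Output: EMS

Answer: EMS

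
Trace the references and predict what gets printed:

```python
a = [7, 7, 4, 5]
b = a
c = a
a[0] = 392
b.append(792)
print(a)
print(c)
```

Key concept: multiple aliases.
Step by step:
`a = [7, 7, 4, 5]` → a = [7, 7, 4, 5]
`b = a` → b = [7, 7, 4, 5] (same object as a)
`c = a` → c = [7, 7, 4, 5] (same object as a, b)
`a[0] = 392` → a = [392, 7, 4, 5] (same object as b, c); b = [392, 7, 4, 5] (same object as a, c); c = [392, 7, 4, 5] (same object as a, b)
`b.append(792)` → a = [392, 7, 4, 5, 792] (same object as b, c); b = [392, 7, 4, 5, 792] (same object as a, c); c = [392, 7, 4, 5, 792] (same object as a, b)
`print(a)` → prints [392, 7, 4, 5, 792]
`print(c)` → prints [392, 7, 4, 5, 792]

Answer:
[392, 7, 4, 5, 792]
[392, 7, 4, 5, 792]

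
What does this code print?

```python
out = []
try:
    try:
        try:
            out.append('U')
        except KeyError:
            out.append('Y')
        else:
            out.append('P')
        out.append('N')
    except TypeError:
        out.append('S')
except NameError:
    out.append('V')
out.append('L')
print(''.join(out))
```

Execution trace: 'U' (inner try body, no exception) → 'P' (inner else) → 'N' (try body, no exception) → 'L' (after the try/except). Output: UPNL

Answer: UPNL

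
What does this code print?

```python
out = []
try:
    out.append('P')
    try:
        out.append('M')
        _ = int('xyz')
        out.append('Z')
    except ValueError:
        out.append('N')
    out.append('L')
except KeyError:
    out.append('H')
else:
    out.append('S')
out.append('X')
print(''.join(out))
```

Execution trace: 'P' (try body) → 'M' (inner try body) → 'N' (inner except ValueError) → 'L' (try body, no exception) → 'S' (else) → 'X' (after the try/except). Output: PMNLSX

Answer: PMNLSX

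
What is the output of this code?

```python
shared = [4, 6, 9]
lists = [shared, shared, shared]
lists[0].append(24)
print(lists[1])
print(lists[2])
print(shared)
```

Key concept: list of same reference.
Step by step:
`shared = [4, 6, 9]` → shared = [4, 6, 9]
`lists = [shared, shared, shared]` → lists = [[4, 6, 9], [4, 6, 9], [4, 6, 9]]
`lists[0].append(24)` → shared = [4, 6, 9, 24]; lists = [[4, 6, 9, 24], [4, 6, 9, 24], [4, 6, 9, 24]]
`print(lists[1])` → prints [4, 6, 9, 24]
`print(lists[2])` → prints [4, 6, 9, 24]
`print(shared)` → prints [4, 6, 9, 24]

Answer:
[4, 6, 9, 24]
[4, 6, 9, 24]
[4, 6, 9, 24]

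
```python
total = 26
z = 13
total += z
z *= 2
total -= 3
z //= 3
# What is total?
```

Trace:
`total = 26` → total = 26
`z = 13` → z = 13
`total += z` → total = 39
`z *= 2` → z = 26
`total -= 3` → total = 36
`z //= 3` → z = 8
So total = 36

Answer: 36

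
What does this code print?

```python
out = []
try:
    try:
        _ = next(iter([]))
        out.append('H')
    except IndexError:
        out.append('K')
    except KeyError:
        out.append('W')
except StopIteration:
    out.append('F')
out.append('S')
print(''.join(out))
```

Execution trace: 'F' (outer except StopIteration) → 'S' (after the try/except). Output: FS

Answer: FS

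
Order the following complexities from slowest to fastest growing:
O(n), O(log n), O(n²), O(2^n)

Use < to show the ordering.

Ordered by growth rate: O(log n) < O(n) < O(n²) < O(2^n)

Answer: O(log n) < O(n) < O(n²) < O(2^n)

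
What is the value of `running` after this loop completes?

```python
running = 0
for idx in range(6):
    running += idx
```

Sum of 0 to 5 = 15
`running` takes the values: 0 → 1 → 3 → 6 → 10 → 15

Answer: 15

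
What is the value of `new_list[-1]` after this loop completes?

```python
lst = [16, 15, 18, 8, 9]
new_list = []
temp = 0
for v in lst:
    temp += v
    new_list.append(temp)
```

Cumulative sum ends at 66
`new_list` takes the values: [] → [16] → [16, 31] → [16, 31, 49] → [16, 31, 49, 57] → [16, 31, 49, 57, 66]
So `new_list[-1]` = 66

Answer: 66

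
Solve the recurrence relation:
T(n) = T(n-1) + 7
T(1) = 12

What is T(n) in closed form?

Unrolling: T(n) = T(1) + 7·(n-1) = 12 + 7(n-1) = 7n + 5.

Answer: T(n) = 7n + 5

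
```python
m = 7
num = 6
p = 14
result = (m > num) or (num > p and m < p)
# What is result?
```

Trace:
`m = 7` → m = 7
`num = 6` → num = 6
`p = 14` → p = 14
`result = (m > num) or (num > p and m < p)` → result = True
So result = True

Answer: True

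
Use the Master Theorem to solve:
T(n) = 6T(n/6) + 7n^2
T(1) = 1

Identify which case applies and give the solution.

a=6, b=6, f(n)=7n^2. log_6(6) = 1. Since c=2 > 1 and the regularity condition holds (6(n/6)^2 = (6/6^2)n^2 with 6/6^2 < 1), Case 3 applies: T(n) = Θ(f(n)) = O(n^2).

Answer: O(n^2) - Case 3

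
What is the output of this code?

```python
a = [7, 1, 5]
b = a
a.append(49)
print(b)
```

Key concept: basic list aliasing.
Step by step:
`a = [7, 1, 5]` → a = [7, 1, 5]
`b = a` → b = [7, 1, 5] (same object as a)
`a.append(49)` → a = [7, 1, 5, 49] (same object as b); b = [7, 1, 5, 49] (same object as a)
`print(b)` → prints [7, 1, 5, 49]

Answer: [7, 1, 5, 49]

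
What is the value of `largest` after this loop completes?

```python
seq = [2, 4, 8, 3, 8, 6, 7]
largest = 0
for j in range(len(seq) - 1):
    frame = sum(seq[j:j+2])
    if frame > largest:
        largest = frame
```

Max sum of 2-element window in [2, 4, 8, 3, 8, 6, 7]
`largest` takes the values: 0 → 6 → 12 → 14

Answer: 14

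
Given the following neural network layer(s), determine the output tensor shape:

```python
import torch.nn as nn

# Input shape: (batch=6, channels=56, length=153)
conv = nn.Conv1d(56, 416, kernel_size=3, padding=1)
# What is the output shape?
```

Input: (6, 56, 153) -> Output: (6, 416, 153)

Answer: (6, 416, 153)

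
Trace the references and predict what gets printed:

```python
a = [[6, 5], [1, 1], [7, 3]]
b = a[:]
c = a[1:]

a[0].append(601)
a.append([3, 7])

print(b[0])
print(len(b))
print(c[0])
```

Key concept: slice with nested mutation.
Step by step:
`a = [[6, 5], [1, 1], [7, 3]]` → a = [[6, 5], [1, 1], [7, 3]]
`b = a[:]` → b = [[6, 5], [1, 1], [7, 3]]
`c = a[1:]` → c = [[1, 1], [7, 3]]
`a[0].append(601)` → a = [[6, 5, 601], [1, 1], [7, 3]]; b = [[6, 5, 601], [1, 1], [7, 3]]
`a.append([3, 7])` → a = [[6, 5, 601], [1, 1], [7, 3], [3, 7]]
`print(b[0])` → prints [6, 5, 601]
`print(len(b))` → prints 3
`print(c[0])` → prints [1, 1]

Answer:
[6, 5, 601]
3
[1, 1]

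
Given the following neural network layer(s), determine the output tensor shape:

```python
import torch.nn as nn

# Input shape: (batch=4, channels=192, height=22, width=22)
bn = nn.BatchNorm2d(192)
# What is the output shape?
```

Input: (4, 192, 22, 22) -> Output: (4, 192, 22, 22)

Answer: (4, 192, 22, 22)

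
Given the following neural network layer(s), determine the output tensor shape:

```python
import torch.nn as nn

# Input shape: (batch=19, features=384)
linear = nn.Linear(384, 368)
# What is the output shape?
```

Input: (19, 384) -> Output: (19, 368)

Answer: (19, 368)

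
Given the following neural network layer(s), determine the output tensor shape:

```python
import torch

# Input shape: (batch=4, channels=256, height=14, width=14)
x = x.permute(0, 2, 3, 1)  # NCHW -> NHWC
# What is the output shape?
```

Input: (4, 256, 14, 14) -> Output: (4, 14, 14, 256)

Answer: (4, 14, 14, 256)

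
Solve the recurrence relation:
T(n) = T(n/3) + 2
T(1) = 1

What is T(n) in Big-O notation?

Each step divides n by 3 and adds 2. After log_3(n) steps we reach T(1)=1. So T(n) = 2·log_3(n) + 1 = O(log n).

Answer: O(log n)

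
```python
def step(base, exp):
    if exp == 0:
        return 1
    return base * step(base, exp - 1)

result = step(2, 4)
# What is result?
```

step(2, 4) = 2 * 2 * 2 * 2 = 16

Answer: 16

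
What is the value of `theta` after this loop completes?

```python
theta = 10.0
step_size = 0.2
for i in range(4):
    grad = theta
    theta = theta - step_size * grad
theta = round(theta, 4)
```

Gradient descent: w = 10.0 * (1 - 0.2)^4
`theta` takes the values: 10.0 → 8.0 → 6.4 → 5.12 → 4.096

Answer: 4.096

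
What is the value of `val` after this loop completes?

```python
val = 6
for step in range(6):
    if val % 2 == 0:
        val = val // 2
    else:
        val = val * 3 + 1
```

Collatz-style transformation from 6
`val` takes the values: 6 → 3 → 10 → 5 → 16 → 8 → 4

Answer: 4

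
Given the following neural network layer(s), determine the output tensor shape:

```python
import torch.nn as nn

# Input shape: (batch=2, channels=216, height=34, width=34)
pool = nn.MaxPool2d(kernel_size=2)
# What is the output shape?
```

Input: (2, 216, 34, 34) -> Output: (2, 216, 17, 17)

Answer: (2, 216, 17, 17)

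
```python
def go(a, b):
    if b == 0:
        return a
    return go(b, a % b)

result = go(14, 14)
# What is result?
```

go(14, 14) -> go(14, 0) -> 14

Answer: 14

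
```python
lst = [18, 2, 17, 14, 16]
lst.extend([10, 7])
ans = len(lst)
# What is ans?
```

Trace:
`lst = [18, 2, 17, 14, 16]` → lst = [18, 2, 17, 14, 16]
`lst.extend([10, 7])` → lst = [18, 2, 17, 14, 16, 10, 7]
`ans = len(lst)` → ans = 7
So ans = 7

Answer: 7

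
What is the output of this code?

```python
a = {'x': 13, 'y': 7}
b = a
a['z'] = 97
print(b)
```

Key concept: dict aliasing.
Step by step:
`a = {'x': 13, 'y': 7}` → a = {'x': 13, 'y': 7}
`b = a` → b = {'x': 13, 'y': 7} (same object as a)
`a['z'] = 97` → a = {'x': 13, 'y': 7, 'z': 97} (same object as b); b = {'x': 13, 'y': 7, 'z': 97} (same object as a)
`print(b)` → prints {'x': 13, 'y': 7, 'z': 97}

Answer: {'x': 13, 'y': 7, 'z': 97}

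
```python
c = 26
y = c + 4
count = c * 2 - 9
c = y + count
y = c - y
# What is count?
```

Trace:
`c = 26` → c = 26
`y = c + 4` → y = 30
`count = c * 2 - 9` → count = 43
`c = y + count` → c = 73
`y = c - y` → y = 43
So count = 43

Answer: 43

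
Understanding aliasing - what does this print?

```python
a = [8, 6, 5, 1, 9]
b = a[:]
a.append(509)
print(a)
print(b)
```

Key concept: slice [:] creates copy.
Step by step:
`a = [8, 6, 5, 1, 9]` → a = [8, 6, 5, 1, 9]
`b = a[:]` → b = [8, 6, 5, 1, 9]
`a.append(509)` → a = [8, 6, 5, 1, 9, 509]
`print(a)` → prints [8, 6, 5, 1, 9, 509]
`print(b)` → prints [8, 6, 5, 1, 9]

Answer:
[8, 6, 5, 1, 9, 509]
[8, 6, 5, 1, 9]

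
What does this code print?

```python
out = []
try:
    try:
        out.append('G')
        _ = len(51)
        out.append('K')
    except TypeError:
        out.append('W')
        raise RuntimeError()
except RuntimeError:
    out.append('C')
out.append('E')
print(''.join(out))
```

Execution trace: 'G' (inner try body) → 'W' (inner except TypeError) → 'C' (outer except RuntimeError) → 'E' (after the try/except). Output: GWCE

Answer: GWCE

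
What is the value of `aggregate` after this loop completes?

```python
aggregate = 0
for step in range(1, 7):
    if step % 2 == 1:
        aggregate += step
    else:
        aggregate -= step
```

Add odd, subtract even
`aggregate` takes the values: 0 → 1 → -1 → 2 → -2 → 3 → -3

Answer: -3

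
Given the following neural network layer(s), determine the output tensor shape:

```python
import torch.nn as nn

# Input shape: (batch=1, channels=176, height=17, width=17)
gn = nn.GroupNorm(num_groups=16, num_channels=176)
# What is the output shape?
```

Input: (1, 176, 17, 17) -> Output: (1, 176, 17, 17)

Answer: (1, 176, 17, 17)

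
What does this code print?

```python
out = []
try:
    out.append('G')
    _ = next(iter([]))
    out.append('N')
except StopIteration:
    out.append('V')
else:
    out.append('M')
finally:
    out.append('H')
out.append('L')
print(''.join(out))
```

Execution trace: 'G' (try body) → 'V' (except StopIteration) → 'H' (finally) → 'L' (after the try/except). Output: GVHL

Answer: GVHL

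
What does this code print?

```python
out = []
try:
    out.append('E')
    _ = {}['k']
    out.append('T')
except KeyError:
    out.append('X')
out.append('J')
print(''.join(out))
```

Execution trace: 'E' (try body) → 'X' (except KeyError) → 'J' (after the try/except). Output: EXJ

Answer: EXJ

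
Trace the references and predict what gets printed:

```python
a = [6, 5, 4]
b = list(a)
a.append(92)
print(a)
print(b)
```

Key concept: list() constructor creates copy.
Step by step:
`a = [6, 5, 4]` → a = [6, 5, 4]
`b = list(a)` → b = [6, 5, 4]
`a.append(92)` → a = [6, 5, 4, 92]
`print(a)` → prints [6, 5, 4, 92]
`print(b)` → prints [6, 5, 4]

Answer:
[6, 5, 4, 92]
[6, 5, 4]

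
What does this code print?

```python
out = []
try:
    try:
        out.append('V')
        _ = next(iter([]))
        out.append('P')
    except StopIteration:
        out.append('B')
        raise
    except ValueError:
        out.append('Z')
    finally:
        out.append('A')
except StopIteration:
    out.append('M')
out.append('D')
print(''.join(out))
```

Execution trace: 'V' (inner try body) → 'B' (inner except StopIteration) → 'A' (inner finally) → 'M' (outer except StopIteration) → 'D' (after the try/except). Output: VBAMD

Answer: VBAMD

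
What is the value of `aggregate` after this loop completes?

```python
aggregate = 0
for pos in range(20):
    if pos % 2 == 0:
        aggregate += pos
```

Sum of even numbers 0 to 19
`aggregate` takes the values: 0 → 2 → 6 → 12 → 20 → 30 → 42 → 56 → 72 → 90

Answer: 90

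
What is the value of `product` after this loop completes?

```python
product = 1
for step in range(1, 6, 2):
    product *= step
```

Product of 1, 3, 5, ... up to 5
`product` takes the values: 1 → 3 → 15

Answer: 15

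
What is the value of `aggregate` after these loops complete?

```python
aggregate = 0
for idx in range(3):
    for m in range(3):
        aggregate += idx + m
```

Sum of all idx+m for idx,m in 3x3
`aggregate` takes the values: 0 → 1 → 3 → 4 → 6 → 9 → 11 → 14 → 18

Answer: 18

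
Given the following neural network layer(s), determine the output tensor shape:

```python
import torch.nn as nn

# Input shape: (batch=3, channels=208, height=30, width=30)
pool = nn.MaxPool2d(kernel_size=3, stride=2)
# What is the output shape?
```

Input: (3, 208, 30, 30) -> Output: (3, 208, 14, 14)

Answer: (3, 208, 14, 14)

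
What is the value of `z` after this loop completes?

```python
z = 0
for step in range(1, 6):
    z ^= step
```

XOR of 1 to 5
`z` takes the values: 0 → 1 → 3 → 0 → 4 → 1

Answer: 1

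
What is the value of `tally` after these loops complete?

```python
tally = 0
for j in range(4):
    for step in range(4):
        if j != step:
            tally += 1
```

4² - 4 (exclude diagonal)
`tally` takes the values: 0 → 1 → 2 → 3 → 4 → 5 → 6 → 7 → 8 → 9 → 10 → 11 → 12

Answer: 12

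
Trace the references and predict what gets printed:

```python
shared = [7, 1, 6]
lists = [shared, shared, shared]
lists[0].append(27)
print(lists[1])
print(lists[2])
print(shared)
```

Key concept: list of same reference.
Step by step:
`shared = [7, 1, 6]` → shared = [7, 1, 6]
`lists = [shared, shared, shared]` → lists = [[7, 1, 6], [7, 1, 6], [7, 1, 6]]
`lists[0].append(27)` → shared = [7, 1, 6, 27]; lists = [[7, 1, 6, 27], [7, 1, 6, 27], [7, 1, 6, 27]]
`print(lists[1])` → prints [7, 1, 6, 27]
`print(lists[2])` → prints [7, 1, 6, 27]
`print(shared)` → prints [7, 1, 6, 27]

Answer:
[7, 1, 6, 27]
[7, 1, 6, 27]
[7, 1, 6, 27]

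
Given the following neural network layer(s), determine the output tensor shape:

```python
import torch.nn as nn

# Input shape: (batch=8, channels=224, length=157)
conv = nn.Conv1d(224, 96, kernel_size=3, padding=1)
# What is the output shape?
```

Input: (8, 224, 157) -> Output: (8, 96, 157)

Answer: (8, 96, 157)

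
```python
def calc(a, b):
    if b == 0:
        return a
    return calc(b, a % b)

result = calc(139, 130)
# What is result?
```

calc(139, 130) -> calc(130, 9) -> calc(9, 4) -> calc(4, 1) -> calc(1, 0) -> 1

Answer: 1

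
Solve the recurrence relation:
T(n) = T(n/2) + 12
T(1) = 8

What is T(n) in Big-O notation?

Each step divides n by 2 and adds 12. After log_2(n) steps we reach T(1)=8. So T(n) = 12·log_2(n) + 8 = O(log n).

Answer: O(log n)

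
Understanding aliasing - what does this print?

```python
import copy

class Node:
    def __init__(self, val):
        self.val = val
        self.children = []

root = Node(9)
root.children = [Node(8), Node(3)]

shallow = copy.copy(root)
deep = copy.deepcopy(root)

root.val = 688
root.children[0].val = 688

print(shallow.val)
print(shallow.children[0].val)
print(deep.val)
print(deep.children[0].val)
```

Key concept: deep copy with custom objects.
Step by step:
`root = Node(9)` → root = Node(val=9, children=[])
`root.children = [Node(8), Node(3)]` → root = Node(val=9, children=[Node(val=8, children=[]), Node(val=3, children=[])])
`shallow = copy.copy(root)` → shallow = Node(val=9, children=[Node(val=8, children=[]), Node(val=3, children=[])])
`deep = copy.deepcopy(root)` → deep = Node(val=9, children=[Node(val=8, children=[]), Node(val=3, children=[])])
`root.val = 688` → root = Node(val=688, children=[Node(val=8, children=[]), Node(val=3, children=[])])
`root.children[0].val = 688` → root = Node(val=688, children=[Node(val=688, children=[]), Node(val=3, children=[])]); shallow = Node(val=9, children=[Node(val=688, children=[]), Node(val=3, children=[])])
`print(shallow.val)` → prints 9
`print(shallow.children[0].val)` → prints 688
`print(deep.val)` → prints 9
`print(deep.children[0].val)` → prints 8

Answer:
9
688
9
8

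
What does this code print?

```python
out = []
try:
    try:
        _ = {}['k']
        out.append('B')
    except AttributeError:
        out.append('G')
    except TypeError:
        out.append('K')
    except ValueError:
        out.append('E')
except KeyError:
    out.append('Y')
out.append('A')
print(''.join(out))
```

Execution trace: 'Y' (outer except KeyError) → 'A' (after the try/except). Output: YA

Answer: YA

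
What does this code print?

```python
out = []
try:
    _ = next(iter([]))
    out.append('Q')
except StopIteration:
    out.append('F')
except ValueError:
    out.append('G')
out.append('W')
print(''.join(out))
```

Execution trace: 'F' (except StopIteration) → 'W' (after the try/except). Output: FW

Answer: FW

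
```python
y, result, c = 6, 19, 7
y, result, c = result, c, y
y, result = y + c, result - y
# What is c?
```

Trace:
`y, result, c = 6, 19, 7` → y = 6; result = 19; c = 7
`y, result, c = result, c, y` → y = 19; result = 7; c = 6
`y, result = y + c, result - y` → y = 25; result = -12
So c = 6

Answer: 6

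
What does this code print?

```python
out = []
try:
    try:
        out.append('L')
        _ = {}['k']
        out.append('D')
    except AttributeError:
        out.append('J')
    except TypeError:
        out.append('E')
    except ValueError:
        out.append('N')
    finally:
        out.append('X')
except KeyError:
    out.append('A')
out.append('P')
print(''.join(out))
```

Execution trace: 'L' (try body) → 'X' (finally) → 'A' (outer except KeyError) → 'P' (after the try/except). Output: LXAP

Answer: LXAP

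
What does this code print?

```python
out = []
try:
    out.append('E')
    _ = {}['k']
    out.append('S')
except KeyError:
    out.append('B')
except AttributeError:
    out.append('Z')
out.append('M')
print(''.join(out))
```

Execution trace: 'E' (try body) → 'B' (except KeyError) → 'M' (after the try/except). Output: EBM

Answer: EBM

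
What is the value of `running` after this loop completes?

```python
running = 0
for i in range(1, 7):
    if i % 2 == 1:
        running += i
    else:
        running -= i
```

Add odd, subtract even
`running` takes the values: 0 → 1 → -1 → 2 → -2 → 3 → -3

Answer: -3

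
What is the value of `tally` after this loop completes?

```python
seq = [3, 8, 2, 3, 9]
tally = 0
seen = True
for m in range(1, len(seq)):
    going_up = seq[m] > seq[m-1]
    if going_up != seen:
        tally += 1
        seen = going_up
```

Count direction changes in [3, 8, 2, 3, 9]
`tally` takes the values: 0 → 1 → 2

Answer: 2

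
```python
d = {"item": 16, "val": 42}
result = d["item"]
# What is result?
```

Trace:
`d = {"item": 16, "val": 42}` → d = {'item': 16, 'val': 42}
`result = d["item"]` → result = 16
So result = 16

Answer: 16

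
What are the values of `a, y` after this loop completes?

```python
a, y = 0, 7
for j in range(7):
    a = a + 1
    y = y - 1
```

a goes 0→7, y goes 7→0
`a, y` takes the values: (0, 7) → (1, 7) → (1, 6) → (2, 6) → (2, 5) → (3, 5) → (3, 4) → (4, 4) → (4, 3) → (5, 3) → (5, 2) → (6, 2) → (6, 1) → (7, 1) → (7, 0)

Answer: 7, 0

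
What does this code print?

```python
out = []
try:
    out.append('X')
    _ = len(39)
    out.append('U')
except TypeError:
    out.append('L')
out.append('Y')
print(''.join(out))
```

Execution trace: 'X' (try body) → 'L' (except TypeError) → 'Y' (after the try/except). Output: XLY

Answer: XLY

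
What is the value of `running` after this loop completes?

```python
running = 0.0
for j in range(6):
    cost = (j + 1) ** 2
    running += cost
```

Sum of squared losses 1² + 2² + ... + 6²
`running` takes the values: 0.0 → 1.0 → 5.0 → 14.0 → 30.0 → 55.0 → 91.0

Answer: 91.0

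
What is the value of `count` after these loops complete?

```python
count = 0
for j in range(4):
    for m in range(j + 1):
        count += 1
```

Triangle: 1 + 2 + ... + 4
`count` takes the values: 0 → 1 → 2 → 3 → 4 → 5 → 6 → 7 → 8 → 9 → 10

Answer: 10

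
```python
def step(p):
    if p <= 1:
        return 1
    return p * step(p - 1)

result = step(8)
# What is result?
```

step(8) = 8 * 7 * 6 * 5 * 4 * 3 * 2 * 1 = 40320

Answer: 40320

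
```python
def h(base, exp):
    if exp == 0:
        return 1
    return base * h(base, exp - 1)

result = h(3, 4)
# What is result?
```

h(3, 4) = 3 * 3 * 3 * 3 = 81

Answer: 81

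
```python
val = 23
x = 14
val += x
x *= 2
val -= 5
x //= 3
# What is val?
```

Trace:
`val = 23` → val = 23
`x = 14` → x = 14
`val += x` → val = 37
`x *= 2` → x = 28
`val -= 5` → val = 32
`x //= 3` → x = 9
So val = 32

Answer: 32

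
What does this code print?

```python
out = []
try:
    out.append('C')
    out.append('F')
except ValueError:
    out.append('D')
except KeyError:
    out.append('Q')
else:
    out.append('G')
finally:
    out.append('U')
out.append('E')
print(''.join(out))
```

Execution trace: 'C' (try body) → 'F' (try body, no exception) → 'G' (else) → 'U' (finally) → 'E' (after the try/except). Output: CFGUE

Answer: CFGUE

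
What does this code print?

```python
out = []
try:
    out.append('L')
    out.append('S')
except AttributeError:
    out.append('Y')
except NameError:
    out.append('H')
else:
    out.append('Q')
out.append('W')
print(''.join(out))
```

Execution trace: 'L' (try body) → 'S' (try body, no exception) → 'Q' (else) → 'W' (after the try/except). Output: LSQW

Answer: LSQW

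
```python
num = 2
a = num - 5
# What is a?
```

Trace:
`num = 2` → num = 2
`a = num - 5` → a = -3
So a = -3

Answer: -3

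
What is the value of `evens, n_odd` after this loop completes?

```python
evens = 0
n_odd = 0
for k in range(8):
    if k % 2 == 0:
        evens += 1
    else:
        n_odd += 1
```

Count evens and odds in range(8)
`evens, n_odd` takes the values: (0, 0) → (1, 0) → (1, 1) → (2, 1) → (2, 2) → (3, 2) → (3, 3) → (4, 3) → (4, 4)

Answer: 4, 4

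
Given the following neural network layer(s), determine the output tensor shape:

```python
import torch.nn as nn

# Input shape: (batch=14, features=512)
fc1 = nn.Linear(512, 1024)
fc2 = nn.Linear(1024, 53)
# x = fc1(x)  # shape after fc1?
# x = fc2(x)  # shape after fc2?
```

Input: (14, 512) -> after fc1: (14, 1024) -> Output: (14, 53)

Answer: (14, 53)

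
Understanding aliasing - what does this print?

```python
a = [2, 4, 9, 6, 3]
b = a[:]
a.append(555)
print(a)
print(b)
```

Key concept: slice [:] creates copy.
Step by step:
`a = [2, 4, 9, 6, 3]` → a = [2, 4, 9, 6, 3]
`b = a[:]` → b = [2, 4, 9, 6, 3]
`a.append(555)` → a = [2, 4, 9, 6, 3, 555]
`print(a)` → prints [2, 4, 9, 6, 3, 555]
`print(b)` → prints [2, 4, 9, 6, 3]

Answer:
[2, 4, 9, 6, 3, 555]
[2, 4, 9, 6, 3]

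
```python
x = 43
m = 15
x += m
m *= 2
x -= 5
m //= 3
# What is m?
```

Trace:
`x = 43` → x = 43
`m = 15` → m = 15
`x += m` → x = 58
`m *= 2` → m = 30
`x -= 5` → x = 53
`m //= 3` → m = 10
So m = 10

Answer: 10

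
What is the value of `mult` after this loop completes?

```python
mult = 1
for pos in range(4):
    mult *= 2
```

2^4 = 16
`mult` takes the values: 1 → 2 → 4 → 8 → 16

Answer: 16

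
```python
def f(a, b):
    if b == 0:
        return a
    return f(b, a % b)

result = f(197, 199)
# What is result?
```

f(197, 199) -> f(199, 197) -> f(197, 2) -> f(2, 1) -> f(1, 0) -> 1

Answer: 1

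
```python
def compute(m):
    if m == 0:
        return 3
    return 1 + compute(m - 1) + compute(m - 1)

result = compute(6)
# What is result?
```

compute(m) = 1 + 2·compute(m-1), compute(0)=3. Closed form: (3+1)·2^6 - 1 = 255.

Answer: 255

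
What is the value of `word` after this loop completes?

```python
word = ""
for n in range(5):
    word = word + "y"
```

Repeat 'y' 5 times
`word` takes the values: "" → "y" → "yy" → "yyy" → "yyyy" → "yyyyy"

Answer: "yyyyy"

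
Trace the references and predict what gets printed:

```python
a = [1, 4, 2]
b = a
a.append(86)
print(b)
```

Key concept: basic list aliasing.
Step by step:
`a = [1, 4, 2]` → a = [1, 4, 2]
`b = a` → b = [1, 4, 2] (same object as a)
`a.append(86)` → a = [1, 4, 2, 86] (same object as b); b = [1, 4, 2, 86] (same object as a)
`print(b)` → prints [1, 4, 2, 86]

Answer: [1, 4, 2, 86]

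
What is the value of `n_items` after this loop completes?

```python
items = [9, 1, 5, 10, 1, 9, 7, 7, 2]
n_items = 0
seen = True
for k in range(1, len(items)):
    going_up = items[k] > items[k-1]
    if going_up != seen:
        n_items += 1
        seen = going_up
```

Count direction changes in [9, 1, 5, 10, 1, 9, 7, 7, 2]
`n_items` takes the values: 0 → 1 → 2 → 3 → 4 → 5

Answer: 5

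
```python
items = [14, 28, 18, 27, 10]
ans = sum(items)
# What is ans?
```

Trace:
`items = [14, 28, 18, 27, 10]` → items = [14, 28, 18, 27, 10]
`ans = sum(items)` → ans = 97
So ans = 97

Answer: 97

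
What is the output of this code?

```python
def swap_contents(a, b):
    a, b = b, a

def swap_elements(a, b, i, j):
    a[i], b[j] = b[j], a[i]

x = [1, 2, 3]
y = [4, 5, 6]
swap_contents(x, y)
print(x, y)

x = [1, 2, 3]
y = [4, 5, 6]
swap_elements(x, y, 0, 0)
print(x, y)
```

Key concept: parameter rebinding vs mutation.
Step by step:
`x = [1, 2, 3]` → x = [1, 2, 3]
`y = [4, 5, 6]` → y = [4, 5, 6]
`swap_contents(x, y)` → no visible change to tracked variables
`print(x, y)` → prints [1, 2, 3] [4, 5, 6]
`x = [1, 2, 3]` → x = [1, 2, 3]
`y = [4, 5, 6]` → y = [4, 5, 6]
`swap_elements(x, y, 0, 0)` → x = [4, 2, 3]; y = [1, 5, 6]
`print(x, y)` → prints [4, 2, 3] [1, 5, 6]

Answer:
[1, 2, 3] [4, 5, 6]
[4, 2, 3] [1, 5, 6]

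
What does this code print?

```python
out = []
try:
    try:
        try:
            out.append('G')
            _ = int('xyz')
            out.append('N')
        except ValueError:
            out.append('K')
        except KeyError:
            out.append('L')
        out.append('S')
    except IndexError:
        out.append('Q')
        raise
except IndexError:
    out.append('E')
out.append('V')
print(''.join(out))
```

Execution trace: 'G' (inner try body) → 'K' (inner except ValueError) → 'S' (try body, no exception) → 'V' (after the try/except). Output: GKSV

Answer: GKSV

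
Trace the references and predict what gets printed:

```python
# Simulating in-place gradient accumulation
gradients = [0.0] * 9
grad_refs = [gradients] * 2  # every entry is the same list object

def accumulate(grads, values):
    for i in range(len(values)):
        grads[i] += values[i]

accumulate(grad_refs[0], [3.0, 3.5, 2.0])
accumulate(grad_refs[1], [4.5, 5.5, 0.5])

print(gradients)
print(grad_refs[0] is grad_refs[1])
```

Key concept: gradient accumulation aliasing.
Step by step:
`gradients = [0.0] * 9` → gradients = [0.0, 0.0, 0.0, 0.0, 0.0, 0.0, 0.0, 0.0, 0.0]
`grad_refs = [gradients] * 2` → grad_refs = [[0.0, 0.0, 0.0, 0.0, 0.0, 0.0, 0.0, 0.0, 0.0], [0.0, 0.0, 0.0, 0.0, 0.0, 0.0, 0.0, 0.0, 0.0]]
`accumulate(grad_refs[0], [3.0, 3.5, 2.0])` → gradients = [3.0, 3.5, 2.0, 0.0, 0.0, 0.0, 0.0, 0.0, 0.0]; grad_refs = [[3.0, 3.5, 2.0, 0.0, 0.0, 0.0, 0.0, 0.0, 0.0], [3.0, 3.5, 2.0, 0.0, 0.0, 0.0, 0.0, 0.0, 0.0]]
`accumulate(grad_refs[1], [4.5, 5.5, 0.5])` → gradients = [7.5, 9.0, 2.5, 0.0, 0.0, 0.0, 0.0, 0.0, 0.0]; grad_refs = [[7.5, 9.0, 2.5, 0.0, 0.0, 0.0, 0.0, 0.0, 0.0], [7.5, 9.0, 2.5, 0.0, 0.0, 0.0, 0.0, 0.0, 0.0]]
`print(gradients)` → prints [7.5, 9.0, 2.5, 0.0, 0.0, 0.0, 0.0, 0.0, 0.0]
`print(grad_refs[0] is grad_refs[1])` → prints True

Answer:
[7.5, 9.0, 2.5, 0.0, 0.0, 0.0, 0.0, 0.0, 0.0]
True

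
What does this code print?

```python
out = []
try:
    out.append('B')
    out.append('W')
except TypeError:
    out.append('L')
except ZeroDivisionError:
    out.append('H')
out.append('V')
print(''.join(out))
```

Execution trace: 'B' (try body) → 'W' (try body, no exception) → 'V' (after the try/except). Output: BWV

Answer: BWV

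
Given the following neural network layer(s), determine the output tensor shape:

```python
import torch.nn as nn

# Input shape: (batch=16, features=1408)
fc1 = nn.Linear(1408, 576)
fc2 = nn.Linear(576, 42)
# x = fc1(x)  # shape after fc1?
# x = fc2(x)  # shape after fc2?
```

Input: (16, 1408) -> after fc1: (16, 576) -> Output: (16, 42)

Answer: (16, 42)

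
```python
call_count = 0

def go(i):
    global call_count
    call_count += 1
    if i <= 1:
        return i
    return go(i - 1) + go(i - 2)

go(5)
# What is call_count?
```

Calls(i) = 1 + Calls(i-1) + Calls(i-2); Calls(0)=Calls(1)=1. For i=5 this gives 15.

Answer: 15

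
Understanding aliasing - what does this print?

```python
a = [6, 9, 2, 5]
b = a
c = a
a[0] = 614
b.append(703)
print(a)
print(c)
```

Key concept: multiple aliases.
Step by step:
`a = [6, 9, 2, 5]` → a = [6, 9, 2, 5]
`b = a` → b = [6, 9, 2, 5] (same object as a)
`c = a` → c = [6, 9, 2, 5] (same object as a, b)
`a[0] = 614` → a = [614, 9, 2, 5] (same object as b, c); b = [614, 9, 2, 5] (same object as a, c); c = [614, 9, 2, 5] (same object as a, b)
`b.append(703)` → a = [614, 9, 2, 5, 703] (same object as b, c); b = [614, 9, 2, 5, 703] (same object as a, c); c = [614, 9, 2, 5, 703] (same object as a, b)
`print(a)` → prints [614, 9, 2, 5, 703]
`print(c)` → prints [614, 9, 2, 5, 703]

Answer:
[614, 9, 2, 5, 703]
[614, 9, 2, 5, 703]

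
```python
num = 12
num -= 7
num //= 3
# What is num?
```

Trace:
`num = 12` → num = 12
`num -= 7` → num = 5
`num //= 3` → num = 1
So num = 1

Answer: 1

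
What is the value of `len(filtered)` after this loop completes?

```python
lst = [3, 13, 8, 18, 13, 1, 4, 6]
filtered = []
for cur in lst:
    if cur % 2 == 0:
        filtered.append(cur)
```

Count even numbers in [3, 13, 8, 18, 13, 1, 4, 6]
`filtered` takes the values: [] → [8] → [8, 18] → [8, 18, 4] → [8, 18, 4, 6]
So `len(filtered)` = 4

Answer: 4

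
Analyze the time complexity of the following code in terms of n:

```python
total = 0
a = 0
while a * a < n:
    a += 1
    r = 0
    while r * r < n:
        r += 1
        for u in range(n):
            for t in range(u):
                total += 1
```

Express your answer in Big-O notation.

Each loop level contributes: √n × √n × n × n. Multiplying the contributions gives O(n^3).

Answer: O(n^3)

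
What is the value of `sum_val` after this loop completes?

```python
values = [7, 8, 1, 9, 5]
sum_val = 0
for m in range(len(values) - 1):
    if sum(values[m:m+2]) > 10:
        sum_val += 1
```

Count windows with sum > 10
`sum_val` takes the values: 0 → 1 → 2

Answer: 2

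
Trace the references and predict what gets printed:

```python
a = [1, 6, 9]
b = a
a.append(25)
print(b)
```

Key concept: basic list aliasing.
Step by step:
`a = [1, 6, 9]` → a = [1, 6, 9]
`b = a` → b = [1, 6, 9] (same object as a)
`a.append(25)` → a = [1, 6, 9, 25] (same object as b); b = [1, 6, 9, 25] (same object as a)
`print(b)` → prints [1, 6, 9, 25]

Answer: [1, 6, 9, 25]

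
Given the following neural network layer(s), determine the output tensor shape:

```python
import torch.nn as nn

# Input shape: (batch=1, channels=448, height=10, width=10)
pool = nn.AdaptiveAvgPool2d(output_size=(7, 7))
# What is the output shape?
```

Input: (1, 448, 10, 10) -> Output: (1, 448, 7, 7)

Answer: (1, 448, 7, 7)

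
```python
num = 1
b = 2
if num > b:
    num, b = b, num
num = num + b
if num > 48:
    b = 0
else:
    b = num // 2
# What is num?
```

Trace:
`num = 1` → num = 1
`b = 2` → b = 2
`if num > b: ...` → num > b is False → no variable changes
`num = num + b` → num = 3
`if num > 48: ...` → num > 48 is False, take else branch → b = 1
So num = 3

Answer: 3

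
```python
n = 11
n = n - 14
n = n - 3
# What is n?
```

Trace:
`n = 11` → n = 11
`n = n - 14` → n = -3
`n = n - 3` → n = -6
So n = -6

Answer: -6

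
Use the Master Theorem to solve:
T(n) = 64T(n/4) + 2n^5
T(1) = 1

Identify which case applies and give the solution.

a=64, b=4, f(n)=2n^5. log_4(64) = 3. Since c=5 > 3 and the regularity condition holds (64(n/4)^5 = (64/4^5)n^5 with 64/4^5 < 1), Case 3 applies: T(n) = Θ(f(n)) = O(n^5).

Answer: O(n^5) - Case 3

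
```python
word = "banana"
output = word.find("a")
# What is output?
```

Trace:
`word = "banana"` → word = 'banana'
`output = word.find("a")` → output = 1
So output = 1

Answer: 1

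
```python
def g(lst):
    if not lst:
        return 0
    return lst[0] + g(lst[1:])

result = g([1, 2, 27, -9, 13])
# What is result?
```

1 + 2 + 27 + (-9) + 13 + 0 = 34

Answer: 34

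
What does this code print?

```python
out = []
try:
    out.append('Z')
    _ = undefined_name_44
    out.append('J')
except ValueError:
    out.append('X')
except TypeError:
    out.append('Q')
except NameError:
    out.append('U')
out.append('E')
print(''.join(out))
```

Execution trace: 'Z' (try body) → 'U' (except NameError) → 'E' (after the try/except). Output: ZUE

Answer: ZUE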